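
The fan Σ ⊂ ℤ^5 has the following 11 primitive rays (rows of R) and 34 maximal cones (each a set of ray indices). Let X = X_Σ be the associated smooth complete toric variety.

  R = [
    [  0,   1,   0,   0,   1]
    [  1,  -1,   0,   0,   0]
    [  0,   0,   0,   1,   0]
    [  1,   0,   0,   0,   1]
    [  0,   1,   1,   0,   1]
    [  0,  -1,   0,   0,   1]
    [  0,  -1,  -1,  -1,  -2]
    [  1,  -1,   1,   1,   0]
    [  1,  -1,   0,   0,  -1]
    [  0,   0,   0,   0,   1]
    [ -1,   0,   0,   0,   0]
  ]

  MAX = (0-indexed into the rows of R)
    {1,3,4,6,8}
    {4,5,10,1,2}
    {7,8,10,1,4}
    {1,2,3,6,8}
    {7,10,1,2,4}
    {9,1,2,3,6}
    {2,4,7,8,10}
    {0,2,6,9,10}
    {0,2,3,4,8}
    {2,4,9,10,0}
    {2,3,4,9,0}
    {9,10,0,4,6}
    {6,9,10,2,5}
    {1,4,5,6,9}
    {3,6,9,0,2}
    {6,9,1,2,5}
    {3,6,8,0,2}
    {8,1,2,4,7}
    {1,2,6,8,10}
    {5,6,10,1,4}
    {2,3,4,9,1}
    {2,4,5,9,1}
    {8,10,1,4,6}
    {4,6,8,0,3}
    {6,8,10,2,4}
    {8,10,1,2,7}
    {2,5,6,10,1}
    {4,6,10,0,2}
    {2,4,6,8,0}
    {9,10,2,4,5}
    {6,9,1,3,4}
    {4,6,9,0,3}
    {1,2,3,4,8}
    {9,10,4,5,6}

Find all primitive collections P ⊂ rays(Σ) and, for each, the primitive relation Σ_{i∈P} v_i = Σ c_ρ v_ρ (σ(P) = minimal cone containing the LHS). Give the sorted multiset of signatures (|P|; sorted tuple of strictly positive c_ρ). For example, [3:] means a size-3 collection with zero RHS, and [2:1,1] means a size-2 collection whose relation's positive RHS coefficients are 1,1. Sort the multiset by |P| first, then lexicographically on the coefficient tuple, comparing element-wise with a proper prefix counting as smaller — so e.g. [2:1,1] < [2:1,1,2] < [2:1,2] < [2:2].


Primitive collections (18):

  • {0,1}:  v_{0} + v_{1} = v_{3} ; sig = [2:1]
  • {3,10}:  v_{3} + v_{10} = v_{9} ; sig = [2:1]
  • {8,9}:  v_{8} + v_{9} = v_{1} ; sig = [2:1]
  • {0,7}:  v_{0} + v_{7} = v_{1} + v_{2} + v_{4} ; sig = [2:1,1,1]
  • {7,9}:  v_{7} + v_{9} = 2·v_{1} + v_{2} + v_{4} + v_{10} ; sig = [2:1,1,1,2]
  • {3,7}:  v_{3} + v_{7} = 2·v_{1} + v_{2} + v_{4} ; sig = [2:1,1,2]
  • {5,7}:  v_{5} + v_{7} = 3·v_{1} + v_{2} + v_{4} + 2·v_{10} ; sig = [2:1,1,2,3]
  • {3,5}:  v_{3} + v_{5} = v_{1} + 2·v_{9} ; sig = [2:1,2]
  • {5,8}:  v_{5} + v_{8} = 2·v_{1} + v_{10} ; sig = [2:1,2]
  • {6,7}:  v_{6} + v_{7} = 2·v_{8} + v_{10} ; sig = [2:1,2]
  • {0,5}:  v_{0} + v_{5} = 2·v_{9} ; sig = [2:2]
  • {0,8,10}:  v_{0} + v_{8} + v_{10} = 0 ; sig = [3:]
  • {1,9,10}:  v_{1} + v_{9} + v_{10} = v_{5} ; sig = [3:1]
  • {2,4,6,9}:  v_{2} + v_{4} + v_{6} + v_{9} = 0 ; sig = [4:]
  • {1,2,4,6}:  v_{1} + v_{2} + v_{4} + v_{6} = v_{8} ; sig = [4:1]
  • {2,3,4,6}:  v_{2} + v_{3} + v_{4} + v_{6} = v_{0} + v_{8} ; sig = [4:1,1]
  • {2,4,5,6}:  v_{2} + v_{4} + v_{5} + v_{6} = v_{1} + v_{10} ; sig = [4:1,1]
  • {1,2,4,8,10}:  v_{1} + v_{2} + v_{4} + v_{8} + v_{10} = v_{7} ; sig = [5:1]

so the primitive-relation signature multiset is
[[2:1], [2:1], [2:1], [2:1,1,1], [2:1,1,1,2], [2:1,1,2], [2:1,1,2,3], [2:1,2], [2:1,2], [2:1,2], [2:2], [3:], [3:1], [4:], [4:1], [4:1,1], [4:1,1], [5:1]]


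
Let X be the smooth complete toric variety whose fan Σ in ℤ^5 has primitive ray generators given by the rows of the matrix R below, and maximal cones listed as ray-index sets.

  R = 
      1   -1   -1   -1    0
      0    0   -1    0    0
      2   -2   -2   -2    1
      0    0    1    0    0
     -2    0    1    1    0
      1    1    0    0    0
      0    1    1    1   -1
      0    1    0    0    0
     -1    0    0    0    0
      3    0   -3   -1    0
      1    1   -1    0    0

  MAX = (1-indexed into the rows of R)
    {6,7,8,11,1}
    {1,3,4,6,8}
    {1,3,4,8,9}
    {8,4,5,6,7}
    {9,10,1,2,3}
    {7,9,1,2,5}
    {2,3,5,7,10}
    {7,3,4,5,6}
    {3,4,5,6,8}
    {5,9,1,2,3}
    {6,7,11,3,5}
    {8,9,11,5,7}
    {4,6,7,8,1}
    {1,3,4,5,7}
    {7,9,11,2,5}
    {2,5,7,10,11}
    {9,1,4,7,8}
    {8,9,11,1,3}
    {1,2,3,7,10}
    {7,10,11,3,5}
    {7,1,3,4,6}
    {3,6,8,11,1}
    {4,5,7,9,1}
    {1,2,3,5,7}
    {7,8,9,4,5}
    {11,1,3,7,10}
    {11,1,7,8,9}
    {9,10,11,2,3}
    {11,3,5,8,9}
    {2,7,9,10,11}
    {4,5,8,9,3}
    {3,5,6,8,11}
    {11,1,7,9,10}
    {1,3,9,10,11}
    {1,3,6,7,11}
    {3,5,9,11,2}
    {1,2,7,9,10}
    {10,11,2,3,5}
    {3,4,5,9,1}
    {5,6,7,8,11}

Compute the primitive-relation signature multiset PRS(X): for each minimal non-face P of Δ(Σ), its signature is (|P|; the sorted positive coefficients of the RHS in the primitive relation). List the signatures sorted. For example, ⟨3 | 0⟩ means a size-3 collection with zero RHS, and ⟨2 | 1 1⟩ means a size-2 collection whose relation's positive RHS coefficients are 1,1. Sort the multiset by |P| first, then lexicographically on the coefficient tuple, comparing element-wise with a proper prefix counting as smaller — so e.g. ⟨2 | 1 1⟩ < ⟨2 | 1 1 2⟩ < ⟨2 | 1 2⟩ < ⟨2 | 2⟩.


17 minimal non-faces of Δ(Σ) (on 11 rays):

  {2,4}:  v_{2} + v_{4} = 0 ; sig = ⟨2 | 0⟩
  {2,6}:  v_{2} + v_{6} = v_{11} ; sig = ⟨2 | 1⟩
  {4,11}:  v_{4} + v_{11} = v_{6} ; sig = ⟨2 | 1⟩
  {6,9}:  v_{6} + v_{9} = v_{8} ; sig = ⟨2 | 1⟩
  {2,8}:  v_{2} + v_{8} = v_{9} + v_{11} ; sig = ⟨2 | 1 1⟩
  {4,10}:  v_{4} + v_{10} = v_{3} + v_{7} + v_{11} ; sig = ⟨2 | 1 1 1⟩
  {6,10}:  v_{6} + v_{10} = v_{3} + v_{7} + 2·v_{11} ; sig = ⟨2 | 1 1 2⟩
  {8,10}:  v_{8} + v_{10} = v_{1} + 2·v_{11} ; sig = ⟨2 | 1 2⟩
  {1,5,6}:  v_{1} + v_{5} + v_{6} = 0 ; sig = ⟨3 | 0⟩
  {1,5,8}:  v_{1} + v_{5} + v_{8} = v_{9} ; sig = ⟨3 | 1⟩
  {1,5,11}:  v_{1} + v_{5} + v_{11} = v_{2} ; sig = ⟨3 | 1⟩
  {3,7,9}:  v_{3} + v_{7} + v_{9} = v_{1} ; sig = ⟨3 | 1⟩
  {1,2,11}:  v_{1} + v_{2} + v_{11} = v_{9} + v_{10} ; sig = ⟨3 | 1 1⟩
  {3,7,8}:  v_{3} + v_{7} + v_{8} = v_{1} + v_{6} ; sig = ⟨3 | 1 1⟩
  {1,5,10}:  v_{1} + v_{5} + v_{10} = 2·v_{2} + v_{3} + v_{7} ; sig = ⟨3 | 1 1 2⟩
  {5,9,10}:  v_{5} + v_{9} + v_{10} = 2·v_{2} ; sig = ⟨3 | 2⟩
  {2,3,7,11}:  v_{2} + v_{3} + v_{7} + v_{11} = v_{10} ; sig = ⟨4 | 1⟩

Sorted signature multiset PRS(X):
    ⟨2 | 0⟩
    ⟨2 | 1⟩
    ⟨2 | 1⟩
    ⟨2 | 1⟩
    ⟨2 | 1 1⟩
    ⟨2 | 1 1 1⟩
    ⟨2 | 1 1 2⟩
    ⟨2 | 1 2⟩
    ⟨3 | 0⟩
    ⟨3 | 1⟩
    ⟨3 | 1⟩
    ⟨3 | 1⟩
    ⟨3 | 1 1⟩
    ⟨3 | 1 1⟩
    ⟨3 | 1 1 2⟩
    ⟨3 | 2⟩
    ⟨4 | 1⟩


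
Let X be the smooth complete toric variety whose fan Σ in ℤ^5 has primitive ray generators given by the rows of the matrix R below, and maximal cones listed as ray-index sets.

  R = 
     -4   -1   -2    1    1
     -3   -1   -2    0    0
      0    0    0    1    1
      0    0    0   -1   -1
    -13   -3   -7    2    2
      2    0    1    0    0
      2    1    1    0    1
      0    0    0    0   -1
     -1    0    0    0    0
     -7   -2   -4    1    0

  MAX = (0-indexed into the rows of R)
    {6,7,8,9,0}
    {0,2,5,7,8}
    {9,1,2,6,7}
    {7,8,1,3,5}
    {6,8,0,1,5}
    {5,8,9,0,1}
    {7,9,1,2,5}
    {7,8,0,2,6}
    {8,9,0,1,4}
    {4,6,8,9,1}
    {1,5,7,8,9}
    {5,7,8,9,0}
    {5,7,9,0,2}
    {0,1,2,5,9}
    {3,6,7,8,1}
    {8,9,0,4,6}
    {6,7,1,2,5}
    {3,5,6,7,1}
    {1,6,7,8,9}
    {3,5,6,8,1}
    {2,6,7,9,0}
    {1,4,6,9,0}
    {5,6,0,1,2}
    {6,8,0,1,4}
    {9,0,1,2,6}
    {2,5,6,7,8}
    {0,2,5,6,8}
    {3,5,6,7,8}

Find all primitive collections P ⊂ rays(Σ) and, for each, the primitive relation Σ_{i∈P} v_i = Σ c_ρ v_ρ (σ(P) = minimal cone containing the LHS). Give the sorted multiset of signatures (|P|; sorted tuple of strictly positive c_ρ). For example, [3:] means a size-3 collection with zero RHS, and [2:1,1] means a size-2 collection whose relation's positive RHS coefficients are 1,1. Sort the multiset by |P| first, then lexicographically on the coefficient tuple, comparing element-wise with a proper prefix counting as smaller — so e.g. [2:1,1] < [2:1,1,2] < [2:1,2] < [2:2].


14 minimal non-faces of Δ(Σ) (on 10 rays):

  P = {2,3}:  v_{2} + v_{3} = 0  ⇒ sig = [2:]
  P = {0,3}:  v_{0} + v_{3} = v_{1} + v_{8}  ⇒ sig = [2:1,1]
  P = {2,4}:  v_{2} + v_{4} = 2·v_{0} + v_{6} + v_{9}  ⇒ sig = [2:1,1,2]
  P = {3,9}:  v_{3} + v_{9} = 2·v_{1} + v_{7} + v_{8}  ⇒ sig = [2:1,1,2]
  P = {4,7}:  v_{4} + v_{7} = v_{6} + v_{8} + 2·v_{9}  ⇒ sig = [2:1,1,2]
  P = {3,4}:  v_{3} + v_{4} = 2·v_{1} + v_{6} + 2·v_{8} + v_{9}  ⇒ sig = [2:1,1,2,2]
  P = {4,5}:  v_{4} + v_{5} = 2·v_{0} + v_{1}  ⇒ sig = [2:1,2]
  P = {0,1,7}:  v_{0} + v_{1} + v_{7} = v_{9}  ⇒ sig = [3:1]
  P = {1,2,8}:  v_{1} + v_{2} + v_{8} = v_{0}  ⇒ sig = [3:1]
  P = {5,6,9}:  v_{5} + v_{6} + v_{9} = v_{1} + v_{2}  ⇒ sig = [3:1,1]
  P = {2,8,9}:  v_{2} + v_{8} + v_{9} = 2·v_{0} + v_{7}  ⇒ sig = [3:1,2]
  P = {0,5,6,7}:  v_{0} + v_{5} + v_{6} + v_{7} = v_{2}  ⇒ sig = [4:1]
  P = {1,5,6,7,8}:  v_{1} + v_{5} + v_{6} + v_{7} + v_{8} = 0  ⇒ sig = [5:]
  P = {0,1,6,8,9}:  v_{0} + v_{1} + v_{6} + v_{8} + v_{9} = v_{4}  ⇒ sig = [5:1]

so the primitive-relation signature multiset is
    [2:]
    [2:1,1]
    [2:1,1,2]
    [2:1,1,2]
    [2:1,1,2]
    [2:1,1,2,2]
    [2:1,2]
    [3:1]
    [3:1]
    [3:1,1]
    [3:1,2]
    [4:1]
    [5:]
    [5:1]


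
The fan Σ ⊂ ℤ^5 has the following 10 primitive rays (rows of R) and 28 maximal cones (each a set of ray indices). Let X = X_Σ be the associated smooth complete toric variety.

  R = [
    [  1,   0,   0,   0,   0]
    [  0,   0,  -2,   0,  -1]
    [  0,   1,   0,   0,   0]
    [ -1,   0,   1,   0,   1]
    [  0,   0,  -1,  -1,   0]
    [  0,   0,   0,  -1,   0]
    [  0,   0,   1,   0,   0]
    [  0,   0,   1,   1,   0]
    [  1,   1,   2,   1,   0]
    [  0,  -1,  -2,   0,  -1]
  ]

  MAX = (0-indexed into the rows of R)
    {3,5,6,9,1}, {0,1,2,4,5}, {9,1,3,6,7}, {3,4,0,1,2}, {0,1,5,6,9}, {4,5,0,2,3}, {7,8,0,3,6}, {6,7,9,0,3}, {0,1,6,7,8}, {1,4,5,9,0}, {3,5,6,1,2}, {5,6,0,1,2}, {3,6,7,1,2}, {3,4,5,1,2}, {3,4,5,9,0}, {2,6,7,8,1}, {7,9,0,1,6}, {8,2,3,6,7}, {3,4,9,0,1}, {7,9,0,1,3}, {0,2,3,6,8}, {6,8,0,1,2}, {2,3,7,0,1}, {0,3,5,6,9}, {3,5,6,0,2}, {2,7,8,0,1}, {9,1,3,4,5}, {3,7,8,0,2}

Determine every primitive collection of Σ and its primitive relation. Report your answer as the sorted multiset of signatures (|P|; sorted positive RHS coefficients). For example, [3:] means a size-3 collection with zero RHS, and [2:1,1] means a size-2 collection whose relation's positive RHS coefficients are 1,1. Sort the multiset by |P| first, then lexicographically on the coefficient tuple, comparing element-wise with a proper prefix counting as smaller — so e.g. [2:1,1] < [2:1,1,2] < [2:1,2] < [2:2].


11 minimal non-faces of Δ(Σ) (on 10 rays):

  P = {4,7}:  v_{4} + v_{7} = 0  ⟹  sig = [2:]
  P = {2,9}:  v_{2} + v_{9} = v_{1}  ⟹  sig = [2:1]
  P = {4,6}:  v_{4} + v_{6} = v_{5}  ⟹  sig = [2:1]
  P = {5,7}:  v_{5} + v_{7} = v_{6}  ⟹  sig = [2:1]
  P = {4,8}:  v_{4} + v_{8} = v_{0} + v_{2} + v_{6}  ⟹  sig = [2:1,1,1]
  P = {8,9}:  v_{8} + v_{9} = v_{0} + v_{1} + v_{6} + v_{7}  ⟹  sig = [2:1,1,1,1]
  P = {5,8}:  v_{5} + v_{8} = v_{0} + v_{2} + 2·v_{6}  ⟹  sig = [2:1,1,2]
  P = {1,3,8}:  v_{1} + v_{3} + v_{8} = v_{2} + v_{7}  ⟹  sig = [3:1,1]
  P = {0,1,3,6}:  v_{0} + v_{1} + v_{3} + v_{6} = 0  ⟹  sig = [4:]
  P = {0,1,3,5}:  v_{0} + v_{1} + v_{3} + v_{5} = v_{4}  ⟹  sig = [4:1]
  P = {0,2,6,7}:  v_{0} + v_{2} + v_{6} + v_{7} = v_{8}  ⟹  sig = [4:1]

Sorted signature multiset PRS(X):
    |P|=2: 7 collections, coeffs (), (1), (1), (1), (1,1,1), (1,1,1,1), (1,1,2)
    |P|=3: 1 collection, coeffs (1,1)
    |P|=4: 3 collections, coeffs (), (1), (1)


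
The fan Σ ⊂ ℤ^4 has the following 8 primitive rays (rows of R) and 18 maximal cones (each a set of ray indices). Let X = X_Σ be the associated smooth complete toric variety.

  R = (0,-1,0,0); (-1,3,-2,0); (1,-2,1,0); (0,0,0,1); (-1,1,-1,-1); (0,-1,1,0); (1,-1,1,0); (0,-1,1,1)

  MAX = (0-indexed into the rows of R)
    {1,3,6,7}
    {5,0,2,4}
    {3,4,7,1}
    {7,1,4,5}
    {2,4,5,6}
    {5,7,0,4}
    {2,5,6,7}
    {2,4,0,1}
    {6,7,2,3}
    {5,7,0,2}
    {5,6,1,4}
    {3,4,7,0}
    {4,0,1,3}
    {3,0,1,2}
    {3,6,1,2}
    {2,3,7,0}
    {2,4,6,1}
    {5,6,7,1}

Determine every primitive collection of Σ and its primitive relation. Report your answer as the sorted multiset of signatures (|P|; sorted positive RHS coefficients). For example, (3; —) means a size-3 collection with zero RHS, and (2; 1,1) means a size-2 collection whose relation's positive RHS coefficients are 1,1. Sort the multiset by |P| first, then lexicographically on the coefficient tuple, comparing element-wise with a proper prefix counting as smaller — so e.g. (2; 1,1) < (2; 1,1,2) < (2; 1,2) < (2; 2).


The 10 primitive collections of Σ (r=8, n=4):

  P = {0,6}:  v_{0} + v_{6} = v_{2}  ⟹  sig = (2; 1)
  P = {3,5}:  v_{3} + v_{5} = v_{7}  ⟹  sig = (2; 1)
  P = {1,2,5}:  v_{1} + v_{2} + v_{5} = 0  ⟹  sig = (3; —)
  P = {3,4,6}:  v_{3} + v_{4} + v_{6} = 0  ⟹  sig = (3; —)
  P = {1,2,7}:  v_{1} + v_{2} + v_{7} = v_{3}  ⟹  sig = (3; 1)
  P = {2,3,4}:  v_{2} + v_{3} + v_{4} = v_{0}  ⟹  sig = (3; 1)
  P = {4,6,7}:  v_{4} + v_{6} + v_{7} = v_{5}  ⟹  sig = (3; 1)
  P = {0,1,5}:  v_{0} + v_{1} + v_{5} = v_{3} + v_{4}  ⟹  sig = (3; 1,1)
  P = {2,4,7}:  v_{2} + v_{4} + v_{7} = v_{0} + v_{5}  ⟹  sig = (3; 1,1)
  P = {0,1,7}:  v_{0} + v_{1} + v_{7} = 2·v_{3} + v_{4}  ⟹  sig = (3; 1,2)

Sorted signature multiset PRS(X):
[(2; 1), (2; 1), (3; —), (3; —), (3; 1), (3; 1), (3; 1), (3; 1,1), (3; 1,1), (3; 1,2)]


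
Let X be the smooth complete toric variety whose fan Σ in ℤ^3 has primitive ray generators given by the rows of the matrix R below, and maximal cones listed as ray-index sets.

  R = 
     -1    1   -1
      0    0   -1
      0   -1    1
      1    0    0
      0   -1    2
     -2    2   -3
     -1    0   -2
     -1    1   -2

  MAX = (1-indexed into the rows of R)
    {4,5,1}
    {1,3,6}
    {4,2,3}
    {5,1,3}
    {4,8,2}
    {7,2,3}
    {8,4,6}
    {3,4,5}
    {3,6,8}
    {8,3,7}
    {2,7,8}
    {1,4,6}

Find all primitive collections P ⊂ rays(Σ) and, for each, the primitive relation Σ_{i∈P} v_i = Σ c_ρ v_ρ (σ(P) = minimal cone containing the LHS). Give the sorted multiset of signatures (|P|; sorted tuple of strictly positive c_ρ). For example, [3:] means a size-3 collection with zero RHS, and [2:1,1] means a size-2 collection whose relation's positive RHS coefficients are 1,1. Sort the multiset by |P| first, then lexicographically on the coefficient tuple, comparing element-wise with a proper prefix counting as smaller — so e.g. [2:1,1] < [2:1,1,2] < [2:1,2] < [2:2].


Δ(Σ) — 8 vertices, 14 min non-faces:

  P={1,2}:  v_{1} + v_{2} = v_{8} — sig = [2:1]
  P={1,8}:  v_{1} + v_{8} = v_{6} — sig = [2:1]
  P={2,5}:  v_{2} + v_{5} = v_{3} — sig = [2:1]
  P={5,8}:  v_{5} + v_{8} = v_{1} + v_{3} — sig = [2:1,1]
  P={1,7}:  v_{1} + v_{7} = v_{3} + 2·v_{8} — sig = [2:1,2]
  P={5,6}:  v_{5} + v_{6} = 2·v_{1} + v_{3} — sig = [2:1,2]
  P={5,7}:  v_{5} + v_{7} = 2·v_{3} + v_{8} — sig = [2:1,2]
  P={6,7}:  v_{6} + v_{7} = v_{3} + 3·v_{8} — sig = [2:1,3]
  P={2,6}:  v_{2} + v_{6} = 2·v_{8} — sig = [2:2]
  P={4,7}:  v_{4} + v_{7} = 2·v_{2} — sig = [2:2]
  P={1,3,4}:  v_{1} + v_{3} + v_{4} = 0 — sig = [3:]
  P={2,3,8}:  v_{2} + v_{3} + v_{8} = v_{7} — sig = [3:1]
  P={3,4,6}:  v_{3} + v_{4} + v_{6} = v_{8} — sig = [3:1]
  P={3,4,8}:  v_{3} + v_{4} + v_{8} = v_{2} — sig = [3:1]

so the primitive-relation signature multiset is
[[2:1], [2:1], [2:1], [2:1,1], [2:1,2], [2:1,2], [2:1,2], [2:1,3], [2:2], [2:2], [3:], [3:1], [3:1], [3:1]]


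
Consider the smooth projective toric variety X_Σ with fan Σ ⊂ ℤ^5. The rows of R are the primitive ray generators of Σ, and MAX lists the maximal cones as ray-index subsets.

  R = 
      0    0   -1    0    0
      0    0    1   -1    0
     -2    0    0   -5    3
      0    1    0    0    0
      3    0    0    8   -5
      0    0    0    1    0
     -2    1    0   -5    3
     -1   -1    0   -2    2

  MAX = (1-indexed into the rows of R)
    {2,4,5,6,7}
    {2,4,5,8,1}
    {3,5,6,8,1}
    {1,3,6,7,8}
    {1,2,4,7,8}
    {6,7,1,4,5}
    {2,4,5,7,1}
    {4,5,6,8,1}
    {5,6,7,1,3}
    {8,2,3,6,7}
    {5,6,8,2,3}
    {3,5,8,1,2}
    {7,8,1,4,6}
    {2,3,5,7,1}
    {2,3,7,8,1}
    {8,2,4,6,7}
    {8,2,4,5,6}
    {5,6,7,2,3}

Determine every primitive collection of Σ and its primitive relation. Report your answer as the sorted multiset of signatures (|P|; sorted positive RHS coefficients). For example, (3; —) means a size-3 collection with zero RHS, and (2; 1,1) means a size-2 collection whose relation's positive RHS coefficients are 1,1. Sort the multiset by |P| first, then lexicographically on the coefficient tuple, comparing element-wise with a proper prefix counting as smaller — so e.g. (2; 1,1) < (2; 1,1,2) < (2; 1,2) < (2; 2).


Δ(Σ) — 8 vertices, 3 min non-faces:

  {3,4}:  v_{3} + v_{4} = v_{7}  so sig = (2; 1)
  {1,2,6}:  v_{1} + v_{2} + v_{6} = 0  so sig = (3; —)
  {5,7,8}:  v_{5} + v_{7} + v_{8} = v_{6}  so sig = (3; 1)

so the primitive-relation signature multiset is
[(2; 1), (3; —), (3; 1)]


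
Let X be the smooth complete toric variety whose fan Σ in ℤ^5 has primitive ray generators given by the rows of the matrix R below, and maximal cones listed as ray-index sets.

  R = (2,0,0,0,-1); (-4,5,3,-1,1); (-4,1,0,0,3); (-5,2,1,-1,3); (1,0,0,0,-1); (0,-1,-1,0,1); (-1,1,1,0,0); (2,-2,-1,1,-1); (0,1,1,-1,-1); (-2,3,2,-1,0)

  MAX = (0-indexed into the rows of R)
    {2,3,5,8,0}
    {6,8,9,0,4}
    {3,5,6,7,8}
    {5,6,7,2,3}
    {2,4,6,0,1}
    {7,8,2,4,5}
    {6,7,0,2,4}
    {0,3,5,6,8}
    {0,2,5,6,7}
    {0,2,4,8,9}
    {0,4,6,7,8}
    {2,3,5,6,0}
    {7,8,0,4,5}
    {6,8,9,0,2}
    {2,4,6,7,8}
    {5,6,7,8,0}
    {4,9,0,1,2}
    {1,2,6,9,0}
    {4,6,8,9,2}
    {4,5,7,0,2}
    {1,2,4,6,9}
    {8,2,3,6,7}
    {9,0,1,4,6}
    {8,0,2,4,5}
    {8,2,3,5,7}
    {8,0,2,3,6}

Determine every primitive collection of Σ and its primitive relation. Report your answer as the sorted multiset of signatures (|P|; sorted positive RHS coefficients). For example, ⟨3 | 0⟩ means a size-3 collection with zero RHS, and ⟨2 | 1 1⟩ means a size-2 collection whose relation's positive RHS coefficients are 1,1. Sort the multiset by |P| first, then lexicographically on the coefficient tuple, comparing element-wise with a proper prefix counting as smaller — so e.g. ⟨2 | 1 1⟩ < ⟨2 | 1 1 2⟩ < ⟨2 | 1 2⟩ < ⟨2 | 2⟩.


Δ(Σ) — 10 vertices, 14 min non-faces:

  P = {3,4}:  v_{3} + v_{4} = v_{2} + v_{8}  ⇒ sig = ⟨2 | 1 1⟩
  P = {7,9}:  v_{7} + v_{9} = v_{4} + v_{6}  ⇒ sig = ⟨2 | 1 1⟩
  P = {1,5}:  v_{1} + v_{5} = v_{0} + v_{2} + v_{9}  ⇒ sig = ⟨2 | 1 1 1⟩
  P = {5,9}:  v_{5} + v_{9} = v_{0} + v_{2} + v_{8}  ⇒ sig = ⟨2 | 1 1 1⟩
  P = {1,3}:  v_{1} + v_{3} = v_{0} + 2·v_{2} + v_{6} + v_{8} + v_{9}  ⇒ sig = ⟨2 | 1 1 1 1 2⟩
  P = {1,7}:  v_{1} + v_{7} = v_{0} + v_{2} + 2·v_{4} + 2·v_{6}  ⇒ sig = ⟨2 | 1 1 2 2⟩
  P = {3,9}:  v_{3} + v_{9} = v_{0} + 2·v_{2} + v_{6} + 2·v_{8}  ⇒ sig = ⟨2 | 1 1 2 2⟩
  P = {1,8}:  v_{1} + v_{8} = 2·v_{9}  ⇒ sig = ⟨2 | 2⟩
  P = {4,5,6}:  v_{4} + v_{5} + v_{6} = 0  ⇒ sig = ⟨3 | 0⟩
  P = {0,3,7}:  v_{0} + v_{3} + v_{7} = v_{5} + v_{6}  ⇒ sig = ⟨3 | 1 1⟩
  P = {0,2,7,8}:  v_{0} + v_{2} + v_{7} + v_{8} = 0  ⇒ sig = ⟨4 | 0⟩
  P = {2,5,6,8}:  v_{2} + v_{5} + v_{6} + v_{8} = v_{3}  ⇒ sig = ⟨4 | 1⟩
  P = {0,2,4,6,8}:  v_{0} + v_{2} + v_{4} + v_{6} + v_{8} = v_{9}  ⇒ sig = ⟨5 | 1⟩
  P = {0,2,4,6,9}:  v_{0} + v_{2} + v_{4} + v_{6} + v_{9} = v_{1}  ⇒ sig = ⟨5 | 1⟩

Hence PRS(X_Σ) =
    |P|=2: 8 collections, coeffs (1,1), (1,1), (1,1,1), (1,1,1), (1,1,1,1,2), (1,1,2,2), (1,1,2,2), (2)
    |P|=3: 2 collections, coeffs (), (1,1)
    |P|=4: 2 collections, coeffs (), (1)
    |P|=5: 2 collections, coeffs (1), (1)


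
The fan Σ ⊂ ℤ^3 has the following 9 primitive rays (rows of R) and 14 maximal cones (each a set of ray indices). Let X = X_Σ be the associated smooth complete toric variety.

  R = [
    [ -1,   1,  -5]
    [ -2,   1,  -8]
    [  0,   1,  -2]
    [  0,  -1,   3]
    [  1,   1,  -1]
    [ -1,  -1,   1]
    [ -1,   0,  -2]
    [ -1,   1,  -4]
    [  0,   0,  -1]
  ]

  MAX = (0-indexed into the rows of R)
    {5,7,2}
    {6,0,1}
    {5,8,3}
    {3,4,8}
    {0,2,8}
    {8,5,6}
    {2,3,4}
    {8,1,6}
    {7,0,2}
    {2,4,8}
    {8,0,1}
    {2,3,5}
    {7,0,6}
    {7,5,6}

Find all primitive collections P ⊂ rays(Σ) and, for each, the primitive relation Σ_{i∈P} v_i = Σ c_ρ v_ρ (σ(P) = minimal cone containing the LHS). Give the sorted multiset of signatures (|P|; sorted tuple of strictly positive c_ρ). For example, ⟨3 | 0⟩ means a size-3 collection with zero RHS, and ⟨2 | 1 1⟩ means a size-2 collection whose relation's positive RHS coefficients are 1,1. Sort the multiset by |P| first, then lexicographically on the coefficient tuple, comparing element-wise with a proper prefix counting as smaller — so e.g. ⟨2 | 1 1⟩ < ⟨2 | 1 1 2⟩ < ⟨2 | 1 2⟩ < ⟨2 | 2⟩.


Σ has 18 primitive collections:

  P={4,5}:  v_{4} + v_{5} = 0  ⟹  sig = ⟨2 | 0⟩
  P={0,3}:  v_{0} + v_{3} = v_{6}  ⟹  sig = ⟨2 | 1⟩
  P={2,6}:  v_{2} + v_{6} = v_{7}  ⟹  sig = ⟨2 | 1⟩
  P={3,6}:  v_{3} + v_{6} = v_{5}  ⟹  sig = ⟨2 | 1⟩
  P={7,8}:  v_{7} + v_{8} = v_{0}  ⟹  sig = ⟨2 | 1⟩
  P={3,7}:  v_{3} + v_{7} = v_{2} + v_{5}  ⟹  sig = ⟨2 | 1 1⟩
  P={4,6}:  v_{4} + v_{6} = v_{2} + v_{8}  ⟹  sig = ⟨2 | 1 1⟩
  P={1,4}:  v_{1} + v_{4} = v_{0} + v_{2} + 2·v_{8}  ⟹  sig = ⟨2 | 1 1 2⟩
  P={1,3}:  v_{1} + v_{3} = 2·v_{6} + v_{8}  ⟹  sig = ⟨2 | 1 2⟩
  P={1,7}:  v_{1} + v_{7} = 2·v_{0} + v_{6}  ⟹  sig = ⟨2 | 1 2⟩
  P={4,7}:  v_{4} + v_{7} = 2·v_{2} + v_{8}  ⟹  sig = ⟨2 | 1 2⟩
  P={1,5}:  v_{1} + v_{5} = 3·v_{6} + v_{8}  ⟹  sig = ⟨2 | 1 3⟩
  P={0,5}:  v_{0} + v_{5} = 2·v_{6}  ⟹  sig = ⟨2 | 2⟩
  P={1,2}:  v_{1} + v_{2} = 2·v_{0}  ⟹  sig = ⟨2 | 2⟩
  P={0,4}:  v_{0} + v_{4} = 2·v_{2} + 2·v_{8}  ⟹  sig = ⟨2 | 2 2⟩
  P={2,3,8}:  v_{2} + v_{3} + v_{8} = 0  ⟹  sig = ⟨3 | 0⟩
  P={0,6,8}:  v_{0} + v_{6} + v_{8} = v_{1}  ⟹  sig = ⟨3 | 1⟩
  P={2,5,8}:  v_{2} + v_{5} + v_{8} = v_{6}  ⟹  sig = ⟨3 | 1⟩

Sorted signature multiset PRS(X):
[⟨2 | 0⟩, ⟨2 | 1⟩, ⟨2 | 1⟩, ⟨2 | 1⟩, ⟨2 | 1⟩, ⟨2 | 1 1⟩, ⟨2 | 1 1⟩, ⟨2 | 1 1 2⟩, ⟨2 | 1 2⟩, ⟨2 | 1 2⟩, ⟨2 | 1 2⟩, ⟨2 | 1 3⟩, ⟨2 | 2⟩, ⟨2 | 2⟩, ⟨2 | 2 2⟩, ⟨3 | 0⟩, ⟨3 | 1⟩, ⟨3 | 1⟩]


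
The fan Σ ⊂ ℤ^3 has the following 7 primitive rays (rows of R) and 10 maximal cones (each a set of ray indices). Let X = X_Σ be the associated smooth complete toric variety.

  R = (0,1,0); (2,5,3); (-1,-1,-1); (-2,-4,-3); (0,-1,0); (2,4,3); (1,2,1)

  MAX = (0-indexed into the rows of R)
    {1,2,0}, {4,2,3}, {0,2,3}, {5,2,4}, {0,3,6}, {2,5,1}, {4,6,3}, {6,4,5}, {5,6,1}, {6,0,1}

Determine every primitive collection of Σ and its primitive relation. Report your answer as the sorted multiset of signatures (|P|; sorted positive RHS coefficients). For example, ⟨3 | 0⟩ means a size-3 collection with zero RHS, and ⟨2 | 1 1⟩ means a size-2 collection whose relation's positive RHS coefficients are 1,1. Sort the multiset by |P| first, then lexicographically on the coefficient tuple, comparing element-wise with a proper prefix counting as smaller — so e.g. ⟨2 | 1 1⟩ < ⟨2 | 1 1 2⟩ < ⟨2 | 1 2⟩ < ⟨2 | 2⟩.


Σ has 6 primitive collections:

  P={0,4}:  v_{0} + v_{4} = 0  ⇒ sig = ⟨2 | 0⟩
  P={3,5}:  v_{3} + v_{5} = 0  ⇒ sig = ⟨2 | 0⟩
  P={0,5}:  v_{0} + v_{5} = v_{1}  ⇒ sig = ⟨2 | 1⟩
  P={1,3}:  v_{1} + v_{3} = v_{0}  ⇒ sig = ⟨2 | 1⟩
  P={1,4}:  v_{1} + v_{4} = v_{5}  ⇒ sig = ⟨2 | 1⟩
  P={2,6}:  v_{2} + v_{6} = v_{0}  ⇒ sig = ⟨2 | 1⟩

Hence PRS(X_Σ) =
[⟨2 | 0⟩, ⟨2 | 0⟩, ⟨2 | 1⟩, ⟨2 | 1⟩, ⟨2 | 1⟩, ⟨2 | 1⟩]


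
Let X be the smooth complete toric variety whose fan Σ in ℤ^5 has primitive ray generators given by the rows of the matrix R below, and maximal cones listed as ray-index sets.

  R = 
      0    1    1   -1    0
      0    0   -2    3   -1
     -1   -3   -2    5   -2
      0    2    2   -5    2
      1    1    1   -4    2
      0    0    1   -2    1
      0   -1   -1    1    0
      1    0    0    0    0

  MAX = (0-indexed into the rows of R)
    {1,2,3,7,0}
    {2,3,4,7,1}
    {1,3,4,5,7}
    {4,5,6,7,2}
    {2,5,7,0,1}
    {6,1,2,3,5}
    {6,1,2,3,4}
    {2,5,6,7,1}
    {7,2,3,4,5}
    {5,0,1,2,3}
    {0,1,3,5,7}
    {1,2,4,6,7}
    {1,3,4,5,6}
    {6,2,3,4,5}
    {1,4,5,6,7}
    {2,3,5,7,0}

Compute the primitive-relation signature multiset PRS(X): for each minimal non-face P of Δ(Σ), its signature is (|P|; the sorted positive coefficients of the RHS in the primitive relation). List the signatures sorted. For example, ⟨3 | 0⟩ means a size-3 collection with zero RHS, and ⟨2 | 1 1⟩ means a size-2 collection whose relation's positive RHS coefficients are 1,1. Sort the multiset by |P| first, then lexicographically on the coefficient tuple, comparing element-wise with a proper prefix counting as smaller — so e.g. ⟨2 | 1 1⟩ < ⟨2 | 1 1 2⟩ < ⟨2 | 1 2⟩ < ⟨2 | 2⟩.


Δ(Σ) — 8 vertices, 5 min non-faces:

  {0,6}:  v_{0} + v_{6} = 0  →  sig = ⟨2 | 0⟩
  {0,4}:  v_{0} + v_{4} = v_{3} + v_{7}  →  sig = ⟨2 | 1 1⟩
  {3,6,7}:  v_{3} + v_{6} + v_{7} = v_{4}  →  sig = ⟨3 | 1⟩
  {1,2,4,5}:  v_{1} + v_{2} + v_{4} + v_{5} = 2·v_{6}  →  sig = ⟨4 | 2⟩
  {1,2,3,5,7}:  v_{1} + v_{2} + v_{3} + v_{5} + v_{7} = v_{6}  →  sig = ⟨5 | 1⟩

Sorted signature multiset PRS(X):
    |P|=2: 2 collections, coeffs (), (1,1)
    |P|=3: 1 collection, coeffs (1)
    |P|=4: 1 collection, coeffs (2)
    |P|=5: 1 collection, coeffs (1)


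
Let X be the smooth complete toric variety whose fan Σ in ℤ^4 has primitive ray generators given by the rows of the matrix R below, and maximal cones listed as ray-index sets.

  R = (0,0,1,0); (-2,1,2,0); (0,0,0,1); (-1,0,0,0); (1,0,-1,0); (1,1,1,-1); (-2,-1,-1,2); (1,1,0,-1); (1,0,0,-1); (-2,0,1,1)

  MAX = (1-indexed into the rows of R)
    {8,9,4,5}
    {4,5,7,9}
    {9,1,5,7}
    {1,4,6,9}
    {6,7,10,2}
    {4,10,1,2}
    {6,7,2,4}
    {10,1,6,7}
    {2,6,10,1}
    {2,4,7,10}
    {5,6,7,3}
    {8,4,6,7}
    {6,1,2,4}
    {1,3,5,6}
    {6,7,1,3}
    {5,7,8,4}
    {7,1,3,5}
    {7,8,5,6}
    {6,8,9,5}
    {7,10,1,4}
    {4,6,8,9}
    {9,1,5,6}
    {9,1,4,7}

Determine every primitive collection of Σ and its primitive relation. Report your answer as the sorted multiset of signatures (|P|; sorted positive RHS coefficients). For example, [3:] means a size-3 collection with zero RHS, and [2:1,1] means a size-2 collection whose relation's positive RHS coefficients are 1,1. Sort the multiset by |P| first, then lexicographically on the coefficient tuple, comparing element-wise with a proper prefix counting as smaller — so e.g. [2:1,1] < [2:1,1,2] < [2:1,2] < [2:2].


Σ has 20 primitive collections:

  • {1,8}:  v_{1} + v_{8} = v_{6} ; sig = [2:1]
  • {3,4}:  v_{3} + v_{4} = v_{6} + v_{7} ; sig = [2:1,1]
  • {3,9}:  v_{3} + v_{9} = v_{1} + v_{5} ; sig = [2:1,1]
  • {5,10}:  v_{5} + v_{10} = v_{6} + v_{7} ; sig = [2:1,1]
  • {9,10}:  v_{9} + v_{10} = v_{1} + v_{4} ; sig = [2:1,1]
  • {2,3}:  v_{2} + v_{3} = 2·v_{6} + v_{7} + v_{10} ; sig = [2:1,1,2]
  • {2,5}:  v_{2} + v_{5} = v_{4} + 2·v_{6} + v_{7} ; sig = [2:1,1,2]
  • {2,9}:  v_{2} + v_{9} = v_{1} + 2·v_{4} + v_{6} ; sig = [2:1,1,2]
  • {3,8}:  v_{3} + v_{8} = v_{5} + 2·v_{6} + v_{7} ; sig = [2:1,1,2]
  • {8,10}:  v_{8} + v_{10} = v_{4} + 2·v_{6} + v_{7} ; sig = [2:1,1,2]
  • {3,10}:  v_{3} + v_{10} = v_{1} + 2·v_{6} + 2·v_{7} ; sig = [2:1,2,2]
  • {2,8}:  v_{2} + v_{8} = 2·v_{4} + 3·v_{6} + v_{7} ; sig = [2:1,2,3]
  • {1,4,5}:  v_{1} + v_{4} + v_{5} = 0 ; sig = [3:]
  • {6,7,9}:  v_{6} + v_{7} + v_{9} = 0 ; sig = [3:]
  • {4,5,6}:  v_{4} + v_{5} + v_{6} = v_{8} ; sig = [3:1]
  • {4,6,10}:  v_{4} + v_{6} + v_{10} = v_{2} ; sig = [3:1]
  • {7,8,9}:  v_{7} + v_{8} + v_{9} = v_{4} + v_{5} ; sig = [3:1,1]
  • {1,2,7}:  v_{1} + v_{2} + v_{7} = 2·v_{10} ; sig = [3:2]
  • {1,4,6,7}:  v_{1} + v_{4} + v_{6} + v_{7} = v_{10} ; sig = [4:1]
  • {1,5,6,7}:  v_{1} + v_{5} + v_{6} + v_{7} = v_{3} ; sig = [4:1]

Hence PRS(X_Σ) =
    |P|=2: 12 collections, coeffs (1), (1,1), (1,1), (1,1), (1,1), (1,1,2), (1,1,2), (1,1,2), (1,1,2), (1,1,2), (1,2,2), (1,2,3)
    |P|=3: 6 collections, coeffs (), (), (1), (1), (1,1), (2)
    |P|=4: 2 collections, coeffs (1), (1)


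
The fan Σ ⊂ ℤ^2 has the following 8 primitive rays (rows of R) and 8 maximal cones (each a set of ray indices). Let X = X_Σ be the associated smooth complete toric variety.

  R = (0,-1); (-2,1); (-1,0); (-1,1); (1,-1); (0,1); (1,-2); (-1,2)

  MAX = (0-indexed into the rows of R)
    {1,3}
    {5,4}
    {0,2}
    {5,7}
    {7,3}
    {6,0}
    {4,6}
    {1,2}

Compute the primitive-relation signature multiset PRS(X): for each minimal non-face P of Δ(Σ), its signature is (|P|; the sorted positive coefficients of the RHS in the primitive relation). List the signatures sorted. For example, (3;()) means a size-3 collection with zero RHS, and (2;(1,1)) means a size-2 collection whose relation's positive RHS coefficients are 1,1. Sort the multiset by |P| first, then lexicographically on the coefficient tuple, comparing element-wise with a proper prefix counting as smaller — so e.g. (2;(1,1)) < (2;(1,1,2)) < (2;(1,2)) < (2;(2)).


Δ(Σ) — 8 vertices, 20 min non-faces:

  P = {0,5}:  v_{0} + v_{5} = 0 ; sig = (2;())
  P = {3,4}:  v_{3} + v_{4} = 0 ; sig = (2;())
  P = {6,7}:  v_{6} + v_{7} = 0 ; sig = (2;())
  P = {0,3}:  v_{0} + v_{3} = v_{2} ; sig = (2;(1))
  P = {0,4}:  v_{0} + v_{4} = v_{6} ; sig = (2;(1))
  P = {0,7}:  v_{0} + v_{7} = v_{3} ; sig = (2;(1))
  P = {1,4}:  v_{1} + v_{4} = v_{2} ; sig = (2;(1))
  P = {2,3}:  v_{2} + v_{3} = v_{1} ; sig = (2;(1))
  P = {2,4}:  v_{2} + v_{4} = v_{0} ; sig = (2;(1))
  P = {2,5}:  v_{2} + v_{5} = v_{3} ; sig = (2;(1))
  P = {3,5}:  v_{3} + v_{5} = v_{7} ; sig = (2;(1))
  P = {3,6}:  v_{3} + v_{6} = v_{0} ; sig = (2;(1))
  P = {4,7}:  v_{4} + v_{7} = v_{5} ; sig = (2;(1))
  P = {5,6}:  v_{5} + v_{6} = v_{4} ; sig = (2;(1))
  P = {1,6}:  v_{1} + v_{6} = v_{0} + v_{2} ; sig = (2;(1,1))
  P = {0,1}:  v_{0} + v_{1} = 2·v_{2} ; sig = (2;(2))
  P = {1,5}:  v_{1} + v_{5} = 2·v_{3} ; sig = (2;(2))
  P = {2,6}:  v_{2} + v_{6} = 2·v_{0} ; sig = (2;(2))
  P = {2,7}:  v_{2} + v_{7} = 2·v_{3} ; sig = (2;(2))
  P = {1,7}:  v_{1} + v_{7} = 3·v_{3} ; sig = (2;(3))

Signatures (|P|; sorted positive RHS coefficients), sorted:
{ (2;()) ×3,  (2;(1)) ×11,  (2;(1,1)),  (2;(2)) ×4,  (2;(3)) }


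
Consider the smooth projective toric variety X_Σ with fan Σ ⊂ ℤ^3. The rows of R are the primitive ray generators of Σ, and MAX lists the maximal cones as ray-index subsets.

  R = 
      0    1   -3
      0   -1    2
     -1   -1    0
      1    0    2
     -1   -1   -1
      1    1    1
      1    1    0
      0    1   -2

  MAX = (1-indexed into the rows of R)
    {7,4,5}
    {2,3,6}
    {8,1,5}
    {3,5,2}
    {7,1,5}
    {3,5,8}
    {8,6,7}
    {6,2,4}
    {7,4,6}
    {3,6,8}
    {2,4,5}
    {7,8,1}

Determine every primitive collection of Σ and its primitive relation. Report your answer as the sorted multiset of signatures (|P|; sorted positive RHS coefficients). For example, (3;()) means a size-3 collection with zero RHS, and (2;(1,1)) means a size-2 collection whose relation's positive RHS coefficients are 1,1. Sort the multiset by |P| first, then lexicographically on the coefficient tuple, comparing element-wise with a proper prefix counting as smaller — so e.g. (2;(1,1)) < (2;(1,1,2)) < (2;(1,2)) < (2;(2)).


The 11 primitive collections of Σ (r=8, n=3):

  • {2,8}:  v_{2} + v_{8} = 0  ⇒ sig = (2;())
  • {3,7}:  v_{3} + v_{7} = 0  ⇒ sig = (2;())
  • {5,6}:  v_{5} + v_{6} = 0  ⇒ sig = (2;())
  • {2,7}:  v_{2} + v_{7} = v_{4}  ⇒ sig = (2;(1))
  • {3,4}:  v_{3} + v_{4} = v_{2}  ⇒ sig = (2;(1))
  • {4,8}:  v_{4} + v_{8} = v_{7}  ⇒ sig = (2;(1))
  • {1,2}:  v_{1} + v_{2} = v_{5} + v_{7}  ⇒ sig = (2;(1,1))
  • {1,3}:  v_{1} + v_{3} = v_{5} + v_{8}  ⇒ sig = (2;(1,1))
  • {1,6}:  v_{1} + v_{6} = v_{7} + v_{8}  ⇒ sig = (2;(1,1))
  • {1,4}:  v_{1} + v_{4} = v_{5} + 2·v_{7}  ⇒ sig = (2;(1,2))
  • {5,7,8}:  v_{5} + v_{7} + v_{8} = v_{1}  ⇒ sig = (3;(1))

so the primitive-relation signature multiset is
[(2;()), (2;()), (2;()), (2;(1)), (2;(1)), (2;(1)), (2;(1,1)), (2;(1,1)), (2;(1,1)), (2;(1,2)), (3;(1))]


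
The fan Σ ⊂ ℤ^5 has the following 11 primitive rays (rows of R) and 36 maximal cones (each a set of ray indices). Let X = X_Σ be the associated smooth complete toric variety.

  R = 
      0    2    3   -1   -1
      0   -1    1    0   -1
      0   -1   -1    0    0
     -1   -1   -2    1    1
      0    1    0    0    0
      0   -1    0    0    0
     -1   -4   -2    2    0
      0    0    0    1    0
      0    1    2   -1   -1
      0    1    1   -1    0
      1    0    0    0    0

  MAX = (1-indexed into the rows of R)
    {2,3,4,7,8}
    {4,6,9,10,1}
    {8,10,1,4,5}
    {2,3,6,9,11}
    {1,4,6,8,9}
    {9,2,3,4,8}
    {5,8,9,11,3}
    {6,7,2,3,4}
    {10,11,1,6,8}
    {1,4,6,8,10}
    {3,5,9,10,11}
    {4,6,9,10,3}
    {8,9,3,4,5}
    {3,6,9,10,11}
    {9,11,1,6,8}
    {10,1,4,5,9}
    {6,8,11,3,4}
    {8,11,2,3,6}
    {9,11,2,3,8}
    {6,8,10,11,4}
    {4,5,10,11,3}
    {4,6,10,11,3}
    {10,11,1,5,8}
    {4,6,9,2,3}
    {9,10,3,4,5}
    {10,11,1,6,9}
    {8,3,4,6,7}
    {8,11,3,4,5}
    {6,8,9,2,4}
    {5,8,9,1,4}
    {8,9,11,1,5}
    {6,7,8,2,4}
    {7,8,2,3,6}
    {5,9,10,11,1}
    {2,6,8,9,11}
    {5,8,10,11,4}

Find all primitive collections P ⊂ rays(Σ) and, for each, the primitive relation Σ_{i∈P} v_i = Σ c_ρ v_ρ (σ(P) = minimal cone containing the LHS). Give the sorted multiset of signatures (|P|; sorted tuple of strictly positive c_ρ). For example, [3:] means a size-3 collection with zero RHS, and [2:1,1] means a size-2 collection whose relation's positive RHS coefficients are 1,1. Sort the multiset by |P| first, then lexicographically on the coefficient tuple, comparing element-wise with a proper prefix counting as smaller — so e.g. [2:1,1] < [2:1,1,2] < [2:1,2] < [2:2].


Primitive collections (17):

  {5,6}:  v_{5} + v_{6} = 0  →  sig = [2:]
  {1,3}:  v_{1} + v_{3} = v_{9}  →  sig = [2:1]
  {2,10}:  v_{2} + v_{10} = v_{6} + v_{9}  →  sig = [2:1,1]
  {2,5}:  v_{2} + v_{5} = v_{3} + v_{8} + v_{9}  →  sig = [2:1,1,1]
  {7,10}:  v_{7} + v_{10} = v_{2} + v_{4} + v_{6}  →  sig = [2:1,1,1]
  {5,7}:  v_{5} + v_{7} = v_{2} + v_{3} + v_{4} + v_{8}  →  sig = [2:1,1,1,1]
  {1,7}:  v_{1} + v_{7} = v_{2} + v_{4} + v_{6} + v_{8} + v_{9}  →  sig = [2:1,1,1,1,1]
  {1,2}:  v_{1} + v_{2} = v_{6} + v_{8} + 2·v_{9}  →  sig = [2:1,1,2]
  {7,9}:  v_{7} + v_{9} = 2·v_{2} + v_{4}  →  sig = [2:1,2]
  {7,11}:  v_{7} + v_{11} = 2·v_{3} + 2·v_{6} + 2·v_{8}  →  sig = [2:2,2,2]
  {3,8,10}:  v_{3} + v_{8} + v_{10} = 0  →  sig = [3:]
  {4,9,11}:  v_{4} + v_{9} + v_{11} = 0  →  sig = [3:]
  {8,9,10}:  v_{8} + v_{9} + v_{10} = v_{1}  →  sig = [3:1]
  {1,4,11}:  v_{1} + v_{4} + v_{11} = v_{8} + v_{10}  →  sig = [3:1,1]
  {2,4,11}:  v_{2} + v_{4} + v_{11} = v_{3} + v_{6} + v_{8}  →  sig = [3:1,1,1]
  {3,6,8,9}:  v_{3} + v_{6} + v_{8} + v_{9} = v_{2}  →  sig = [4:1]
  {2,3,4,6,8}:  v_{2} + v_{3} + v_{4} + v_{6} + v_{8} = v_{7}  →  sig = [5:1]

so the primitive-relation signature multiset is
    [2:]
    [2:1]
    [2:1,1]
    [2:1,1,1]
    [2:1,1,1]
    [2:1,1,1,1]
    [2:1,1,1,1,1]
    [2:1,1,2]
    [2:1,2]
    [2:2,2,2]
    [3:]
    [3:]
    [3:1]
    [3:1,1]
    [3:1,1,1]
    [4:1]
    [5:1]


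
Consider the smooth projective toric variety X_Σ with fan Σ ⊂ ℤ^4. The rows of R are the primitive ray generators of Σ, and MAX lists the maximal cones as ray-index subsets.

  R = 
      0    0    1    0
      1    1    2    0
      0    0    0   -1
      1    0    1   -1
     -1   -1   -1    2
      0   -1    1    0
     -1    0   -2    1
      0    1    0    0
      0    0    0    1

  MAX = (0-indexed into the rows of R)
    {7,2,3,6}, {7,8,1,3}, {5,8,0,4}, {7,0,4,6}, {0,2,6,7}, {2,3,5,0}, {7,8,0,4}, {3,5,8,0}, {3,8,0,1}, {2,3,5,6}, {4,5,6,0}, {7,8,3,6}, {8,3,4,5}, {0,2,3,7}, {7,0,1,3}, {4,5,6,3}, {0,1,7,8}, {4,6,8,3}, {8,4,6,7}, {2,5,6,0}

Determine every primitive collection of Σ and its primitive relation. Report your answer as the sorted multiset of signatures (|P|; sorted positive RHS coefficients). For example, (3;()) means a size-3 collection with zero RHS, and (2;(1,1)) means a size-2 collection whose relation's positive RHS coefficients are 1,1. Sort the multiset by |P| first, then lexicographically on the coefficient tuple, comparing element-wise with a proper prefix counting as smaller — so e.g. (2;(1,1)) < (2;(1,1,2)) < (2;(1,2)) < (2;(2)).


Primitive collections (13):

  {2,8}:  v_{2} + v_{8} = 0  →  sig = (2;())
  {5,7}:  v_{5} + v_{7} = v_{0}  →  sig = (2;(1))
  {1,6}:  v_{1} + v_{6} = v_{7} + v_{8}  →  sig = (2;(1,1))
  {2,4}:  v_{2} + v_{4} = v_{5} + v_{6}  →  sig = (2;(1,1))
  {1,2}:  v_{1} + v_{2} = v_{0} + v_{3} + v_{7}  →  sig = (2;(1,1,1))
  {1,5}:  v_{1} + v_{5} = 2·v_{0} + v_{3} + v_{8}  →  sig = (2;(1,1,2))
  {1,4}:  v_{1} + v_{4} = v_{0} + 2·v_{8}  →  sig = (2;(1,2))
  {0,3,6}:  v_{0} + v_{3} + v_{6} = 0  →  sig = (3;())
  {3,4,7}:  v_{3} + v_{4} + v_{7} = v_{8}  →  sig = (3;(1))
  {5,6,8}:  v_{5} + v_{6} + v_{8} = v_{4}  →  sig = (3;(1))
  {0,3,4}:  v_{0} + v_{3} + v_{4} = v_{5} + v_{8}  →  sig = (3;(1,1))
  {0,6,8}:  v_{0} + v_{6} + v_{8} = v_{4} + v_{7}  →  sig = (3;(1,1))
  {0,3,7,8}:  v_{0} + v_{3} + v_{7} + v_{8} = v_{1}  →  sig = (4;(1))

Sorted signature multiset PRS(X):
    |P|=2: 7 collections, coeffs (), (1), (1,1), (1,1), (1,1,1), (1,1,2), (1,2)
    |P|=3: 5 collections, coeffs (), (1), (1), (1,1), (1,1)
    |P|=4: 1 collection, coeffs (1)


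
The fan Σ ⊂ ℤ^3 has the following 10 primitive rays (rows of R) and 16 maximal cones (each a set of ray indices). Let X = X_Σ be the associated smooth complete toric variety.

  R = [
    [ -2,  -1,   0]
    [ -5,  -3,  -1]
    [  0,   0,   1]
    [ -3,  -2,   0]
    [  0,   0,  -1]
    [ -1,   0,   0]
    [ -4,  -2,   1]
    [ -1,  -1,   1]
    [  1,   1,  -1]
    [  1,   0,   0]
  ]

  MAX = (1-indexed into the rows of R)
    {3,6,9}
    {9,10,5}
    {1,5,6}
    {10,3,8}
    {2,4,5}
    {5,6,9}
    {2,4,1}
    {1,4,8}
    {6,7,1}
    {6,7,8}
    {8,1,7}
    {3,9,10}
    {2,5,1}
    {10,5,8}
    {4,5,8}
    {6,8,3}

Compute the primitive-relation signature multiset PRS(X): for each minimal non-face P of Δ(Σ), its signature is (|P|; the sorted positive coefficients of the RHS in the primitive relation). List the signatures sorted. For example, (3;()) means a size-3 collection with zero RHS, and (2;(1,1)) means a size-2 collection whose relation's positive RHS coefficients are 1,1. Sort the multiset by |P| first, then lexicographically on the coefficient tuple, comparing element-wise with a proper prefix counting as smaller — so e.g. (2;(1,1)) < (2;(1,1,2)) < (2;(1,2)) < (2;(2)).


Σ has 25 primitive collections:

  P = {3,5}:  v_{3} + v_{5} = 0  so sig = (2;())
  P = {6,10}:  v_{6} + v_{10} = 0  so sig = (2;())
  P = {8,9}:  v_{8} + v_{9} = 0  so sig = (2;())
  P = {1,3}:  v_{1} + v_{3} = v_{6} + v_{8}  so sig = (2;(1,1))
  P = {1,9}:  v_{1} + v_{9} = v_{5} + v_{6}  so sig = (2;(1,1))
  P = {1,10}:  v_{1} + v_{10} = v_{5} + v_{8}  so sig = (2;(1,1))
  P = {2,3}:  v_{2} + v_{3} = v_{1} + v_{4}  so sig = (2;(1,1))
  P = {3,4}:  v_{3} + v_{4} = v_{1} + v_{8}  so sig = (2;(1,1))
  P = {4,9}:  v_{4} + v_{9} = v_{1} + v_{5}  so sig = (2;(1,1))
  P = {7,9}:  v_{7} + v_{9} = v_{1} + v_{6}  so sig = (2;(1,1))
  P = {7,10}:  v_{7} + v_{10} = v_{1} + v_{8}  so sig = (2;(1,1))
  P = {2,10}:  v_{2} + v_{10} = v_{4} + 2·v_{5} + v_{8}  so sig = (2;(1,1,2))
  P = {2,6}:  v_{2} + v_{6} = 3·v_{1} + v_{5}  so sig = (2;(1,3))
  P = {2,7}:  v_{2} + v_{7} = 3·v_{1} + v_{4}  so sig = (2;(1,3))
  P = {4,7}:  v_{4} + v_{7} = 3·v_{1} + v_{8}  so sig = (2;(1,3))
  P = {2,8}:  v_{2} + v_{8} = 2·v_{4}  so sig = (2;(2))
  P = {4,6}:  v_{4} + v_{6} = 2·v_{1}  so sig = (2;(2))
  P = {5,7}:  v_{5} + v_{7} = 2·v_{1}  so sig = (2;(2))
  P = {2,9}:  v_{2} + v_{9} = 2·v_{1} + 2·v_{5}  so sig = (2;(2,2))
  P = {3,7}:  v_{3} + v_{7} = 2·v_{6} + 2·v_{8}  so sig = (2;(2,2))
  P = {4,10}:  v_{4} + v_{10} = 2·v_{5} + 2·v_{8}  so sig = (2;(2,2))
  P = {1,4,5}:  v_{1} + v_{4} + v_{5} = v_{2}  so sig = (3;(1))
  P = {1,5,8}:  v_{1} + v_{5} + v_{8} = v_{4}  so sig = (3;(1))
  P = {1,6,8}:  v_{1} + v_{6} + v_{8} = v_{7}  so sig = (3;(1))
  P = {5,6,8}:  v_{5} + v_{6} + v_{8} = v_{1}  so sig = (3;(1))

Signatures (|P|; sorted positive RHS coefficients), sorted:
    |P|=2: 21 collections, coeffs (), (), (), (1,1), (1,1), (1,1), (1,1), (1,1), (1,1), (1,1), (1,1), (1,1,2), (1,3), (1,3), (1,3), (2), (2), (2), (2,2), (2,2), (2,2)
    |P|=3: 4 collections, coeffs (1), (1), (1), (1)
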